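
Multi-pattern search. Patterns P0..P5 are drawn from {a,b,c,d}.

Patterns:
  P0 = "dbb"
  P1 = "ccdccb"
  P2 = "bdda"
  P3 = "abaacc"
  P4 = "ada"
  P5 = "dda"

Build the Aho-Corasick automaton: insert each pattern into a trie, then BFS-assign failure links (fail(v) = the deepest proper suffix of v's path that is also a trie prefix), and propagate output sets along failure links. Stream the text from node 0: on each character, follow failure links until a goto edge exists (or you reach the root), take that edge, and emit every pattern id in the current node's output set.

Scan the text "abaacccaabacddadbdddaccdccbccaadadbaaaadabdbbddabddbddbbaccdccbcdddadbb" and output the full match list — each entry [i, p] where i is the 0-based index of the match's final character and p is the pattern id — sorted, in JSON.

Build automaton:
Trie nodes:
  0='ε' goto a→14 b→10 c→4 d→1
  1='d' goto b→2 d→22
  2='db' goto b→3
  3='dbb' goto ·  [P0 ends]
  4='c' goto c→5
  5='cc' goto d→6
  6='ccd' goto c→7
  7='ccdc' goto c→8
  8='ccdcc' goto b→9
  9='ccdccb' goto ·  [P1 ends]
  10='b' goto d→11
  11='bd' goto d→12
  12='bdd' goto a→13
  13='bdda' goto ·  [P2 ends]
  14='a' goto b→15 d→20
  15='ab' goto a→16
  16='aba' goto a→17
  17='abaa' goto c→18
  18='abaac' goto c→19
  19='abaacc' goto ·  [P3 ends]
  20='ad' goto a→21
  21='ada' goto ·  [P4 ends]
  22='dd' goto a→23
  23='dda' goto ·  [P5 ends]

BFS fail/out derivation:
  fail(1) 'd': from fail(0)=0 chase 'd': 0 ⇒ 0;  out=∅∪out(0)=∅
  fail(4) 'c': from fail(0)=0 chase 'c': 0 ⇒ 0;  out=∅∪out(0)=∅
  fail(10) 'b': from fail(0)=0 chase 'b': 0 ⇒ 0;  out=∅∪out(0)=∅
  fail(14) 'a': from fail(0)=0 chase 'a': 0 ⇒ 0;  out=∅∪out(0)=∅
  fail(2) 'db': from fail(1)=0 chase 'b': 0 ⇒ 10;  out=∅∪out(10)=∅
  fail(5) 'cc': from fail(4)=0 chase 'c': 0 ⇒ 4;  out=∅∪out(4)=∅
  fail(11) 'bd': from fail(10)=0 chase 'd': 0 ⇒ 1;  out=∅∪out(1)=∅
  fail(15) 'ab': from fail(14)=0 chase 'b': 0 ⇒ 10;  out=∅∪out(10)=∅
  fail(20) 'ad': from fail(14)=0 chase 'd': 0 ⇒ 1;  out=∅∪out(1)=∅
  fail(22) 'dd': from fail(1)=0 chase 'd': 0 ⇒ 1;  out=∅∪out(1)=∅
  fail(3) 'dbb': from fail(2)=10 chase 'b': 10→0 ⇒ 10;  out={0}∪out(10)={0}
  fail(6) 'ccd': from fail(5)=4 chase 'd': 4→0 ⇒ 1;  out=∅∪out(1)=∅
  fail(12) 'bdd': from fail(11)=1 chase 'd': 1 ⇒ 22;  out=∅∪out(22)=∅
  fail(16) 'aba': from fail(15)=10 chase 'a': 10→0 ⇒ 14;  out=∅∪out(14)=∅
  fail(21) 'ada': from fail(20)=1 chase 'a': 1→0 ⇒ 14;  out={4}∪out(14)={4}
  fail(23) 'dda': from fail(22)=1 chase 'a': 1→0 ⇒ 14;  out={5}∪out(14)={5}
  fail(7) 'ccdc': from fail(6)=1 chase 'c': 1→0 ⇒ 4;  out=∅∪out(4)=∅
  fail(13) 'bdda': from fail(12)=22 chase 'a': 22 ⇒ 23;  out={2}∪out(23)={2,5}
  fail(17) 'abaa': from fail(16)=14 chase 'a': 14→0 ⇒ 14;  out=∅∪out(14)=∅
  fail(8) 'ccdcc': from fail(7)=4 chase 'c': 4 ⇒ 5;  out=∅∪out(5)=∅
  fail(18) 'abaac': from fail(17)=14 chase 'c': 14→0 ⇒ 4;  out=∅∪out(4)=∅
  fail(9) 'ccdccb': from fail(8)=5 chase 'b': 5→4→0 ⇒ 10;  out={1}∪out(10)={1}
  fail(19) 'abaacc': from fail(18)=4 chase 'c': 4 ⇒ 5;  out={3}∪out(5)={3}

Scan:
[0] read 'a'  n0⇒n14
[1] read 'b'  n14⇒n15
[2] read 'a'  n15⇒n16
[3] read 'a'  n16⇒n17
[4] read 'c'  n17⇒n18
[5] read 'c'  n18⇒n19  ** P3@[0:5]
[6] read 'c'  n19⇒n5 (via fail)
[7] read 'a'  n5⇒n14 (via fail)
[8] read 'a'  n14⇒n14 (via fail)
[9] read 'b'  n14⇒n15
[10] read 'a'  n15⇒n16
[11] read 'c'  n16⇒n4 (via fail)
[12] read 'd'  n4⇒n1 (via fail)
[13] read 'd'  n1⇒n22
[14] read 'a'  n22⇒n23  ** P5@[12:14]
[15] read 'd'  n23⇒n20 (via fail)
[16] read 'b'  n20⇒n2 (via fail)
[17] read 'd'  n2⇒n11 (via fail)
[18] read 'd'  n11⇒n12
[19] read 'd'  n12⇒n22 (via fail)
[20] read 'a'  n22⇒n23  ** P5@[18:20]
[21] read 'c'  n23⇒n4 (via fail)
[22] read 'c'  n4⇒n5
[23] read 'd'  n5⇒n6
[24] read 'c'  n6⇒n7
[25] read 'c'  n7⇒n8
[26] read 'b'  n8⇒n9  ** P1@[21:26]
[27] read 'c'  n9⇒n4 (via fail)
[28] read 'c'  n4⇒n5
[29] read 'a'  n5⇒n14 (via fail)
[30] read 'a'  n14⇒n14 (via fail)
[31] read 'd'  n14⇒n20
[32] read 'a'  n20⇒n21  ** P4@[30:32]
[33] read 'd'  n21⇒n20 (via fail)
[34] read 'b'  n20⇒n2 (via fail)
[35] read 'a'  n2⇒n14 (via fail)
[36] read 'a'  n14⇒n14 (via fail)
[37] read 'a'  n14⇒n14 (via fail)
[38] read 'a'  n14⇒n14 (via fail)
[39] read 'd'  n14⇒n20
[40] read 'a'  n20⇒n21  ** P4@[38:40]
[41] read 'b'  n21⇒n15 (via fail)
[42] read 'd'  n15⇒n11 (via fail)
[43] read 'b'  n11⇒n2 (via fail)
[44] read 'b'  n2⇒n3  ** P0@[42:44]
[45] read 'd'  n3⇒n11 (via fail)
[46] read 'd'  n11⇒n12
[47] read 'a'  n12⇒n13  ** P2@[44:47],P5@[45:47]
[48] read 'b'  n13⇒n15 (via fail)
[49] read 'd'  n15⇒n11 (via fail)
[50] read 'd'  n11⇒n12
[51] read 'b'  n12⇒n2 (via fail)
[52] read 'd'  n2⇒n11 (via fail)
[53] read 'd'  n11⇒n12
[54] read 'b'  n12⇒n2 (via fail)
[55] read 'b'  n2⇒n3  ** P0@[53:55]
[56] read 'a'  n3⇒n14 (via fail)
[57] read 'c'  n14⇒n4 (via fail)
[58] read 'c'  n4⇒n5
[59] read 'd'  n5⇒n6
[60] read 'c'  n6⇒n7
[61] read 'c'  n7⇒n8
[62] read 'b'  n8⇒n9  ** P1@[57:62]
[63] read 'c'  n9⇒n4 (via fail)
[64] read 'd'  n4⇒n1 (via fail)
[65] read 'd'  n1⇒n22
[66] read 'd'  n22⇒n22 (via fail)
[67] read 'a'  n22⇒n23  ** P5@[65:67]
[68] read 'd'  n23⇒n20 (via fail)
[69] read 'b'  n20⇒n2 (via fail)
[70] read 'b'  n2⇒n3  ** P0@[68:70]

Result: [[5,3],[14,5],[20,5],[26,1],[32,4],[40,4],[44,0],[47,2],[47,5],[55,0],[62,1],[67,5],[70,0]]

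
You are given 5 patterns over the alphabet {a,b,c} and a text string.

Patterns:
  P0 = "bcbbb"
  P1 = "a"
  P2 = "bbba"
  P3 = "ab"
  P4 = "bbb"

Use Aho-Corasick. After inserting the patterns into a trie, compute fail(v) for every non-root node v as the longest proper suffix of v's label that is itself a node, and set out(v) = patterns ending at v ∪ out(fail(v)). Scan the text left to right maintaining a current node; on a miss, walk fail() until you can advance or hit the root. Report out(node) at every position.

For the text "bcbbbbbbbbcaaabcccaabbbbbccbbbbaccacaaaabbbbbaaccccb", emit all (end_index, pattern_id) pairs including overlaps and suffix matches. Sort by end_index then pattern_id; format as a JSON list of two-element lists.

Build automaton:
Trie (insert patterns):
  0='ε' goto a→6 b→1
  1='b' goto b→7 c→2
  2='bc' goto b→3
  3='bcb' goto b→4
  4='bcbb' goto b→5
  5='bcbbb' goto ·  [P0 ends]
  6='a' goto b→10  [P1 ends]
  7='bb' goto b→8
  8='bbb' goto a→9  [P4 ends]
  9='bbba' goto ·  [P2 ends]
  10='ab' goto ·  [P3 ends]

BFS fail/out derivation:
  fail(1) 'b': from fail(0)=0 chase 'b': 0 ⇒ 0;  out=∅∪out(0)=∅
  fail(6) 'a': from fail(0)=0 chase 'a': 0 ⇒ 0;  out={1}∪out(0)={1}
  fail(2) 'bc': from fail(1)=0 chase 'c': 0 ⇒ 0;  out=∅∪out(0)=∅
  fail(7) 'bb': from fail(1)=0 chase 'b': 0 ⇒ 1;  out=∅∪out(1)=∅
  fail(10) 'ab': from fail(6)=0 chase 'b': 0 ⇒ 1;  out={3}∪out(1)={3}
  fail(3) 'bcb': from fail(2)=0 chase 'b': 0 ⇒ 1;  out=∅∪out(1)=∅
  fail(8) 'bbb': from fail(7)=1 chase 'b': 1 ⇒ 7;  out={4}∪out(7)={4}
  fail(4) 'bcbb': from fail(3)=1 chase 'b': 1 ⇒ 7;  out=∅∪out(7)=∅
  fail(9) 'bbba': from fail(8)=7 chase 'a': 7→1→0 ⇒ 6;  out={2}∪out(6)={1,2}
  fail(5) 'bcbbb': from fail(4)=7 chase 'b': 7 ⇒ 8;  out={0}∪out(8)={0,4}

Text stream:
i=0 'b': node 0→1
i=1 'c': node 1→2
i=2 'b': node 2→3
i=3 'b': node 3→4
i=4 'b': node 4→5  emit P0@[0:4],P4@[2:4]
i=5 'b': node 5→8 (fail-walked)  emit P4@[3:5]
i=6 'b': node 8→8 (fail-walked)  emit P4@[4:6]
i=7 'b': node 8→8 (fail-walked)  emit P4@[5:7]
i=8 'b': node 8→8 (fail-walked)  emit P4@[6:8]
i=9 'b': node 8→8 (fail-walked)  emit P4@[7:9]
i=10 'c': node 8→2 (fail-walked)
i=11 'a': node 2→6 (fail-walked)  emit P1@[11:11]
i=12 'a': node 6→6 (fail-walked)  emit P1@[12:12]
i=13 'a': node 6→6 (fail-walked)  emit P1@[13:13]
i=14 'b': node 6→10  emit P3@[13:14]
i=15 'c': node 10→2 (fail-walked)
i=16 'c': node 2→0 (fail-walked)
i=17 'c': node 0→0
i=18 'a': node 0→6  emit P1@[18:18]
i=19 'a': node 6→6 (fail-walked)  emit P1@[19:19]
i=20 'b': node 6→10  emit P3@[19:20]
i=21 'b': node 10→7 (fail-walked)
i=22 'b': node 7→8  emit P4@[20:22]
i=23 'b': node 8→8 (fail-walked)  emit P4@[21:23]
i=24 'b': node 8→8 (fail-walked)  emit P4@[22:24]
i=25 'c': node 8→2 (fail-walked)
i=26 'c': node 2→0 (fail-walked)
i=27 'b': node 0→1
i=28 'b': node 1→7
i=29 'b': node 7→8  emit P4@[27:29]
i=30 'b': node 8→8 (fail-walked)  emit P4@[28:30]
i=31 'a': node 8→9  emit P1@[31:31],P2@[28:31]
i=32 'c': node 9→0 (fail-walked)
i=33 'c': node 0→0
i=34 'a': node 0→6  emit P1@[34:34]
i=35 'c': node 6→0 (fail-walked)
i=36 'a': node 0→6  emit P1@[36:36]
i=37 'a': node 6→6 (fail-walked)  emit P1@[37:37]
i=38 'a': node 6→6 (fail-walked)  emit P1@[38:38]
i=39 'a': node 6→6 (fail-walked)  emit P1@[39:39]
i=40 'b': node 6→10  emit P3@[39:40]
i=41 'b': node 10→7 (fail-walked)
i=42 'b': node 7→8  emit P4@[40:42]
i=43 'b': node 8→8 (fail-walked)  emit P4@[41:43]
i=44 'b': node 8→8 (fail-walked)  emit P4@[42:44]
i=45 'a': node 8→9  emit P1@[45:45],P2@[42:45]
i=46 'a': node 9→6 (fail-walked)  emit P1@[46:46]
i=47 'c': node 6→0 (fail-walked)
i=48 'c': node 0→0
i=49 'c': node 0→0
i=50 'c': node 0→0
i=51 'b': node 0→1

Result: [[4,0],[4,4],[5,4],[6,4],[7,4],[8,4],[9,4],[11,1],[12,1],[13,1],[14,3],[18,1],[19,1],[20,3],[22,4],[23,4],[24,4],[29,4],[30,4],[31,1],[31,2],[34,1],[36,1],[37,1],[38,1],[39,1],[40,3],[42,4],[43,4],[44,4],[45,1],[45,2],[46,1]]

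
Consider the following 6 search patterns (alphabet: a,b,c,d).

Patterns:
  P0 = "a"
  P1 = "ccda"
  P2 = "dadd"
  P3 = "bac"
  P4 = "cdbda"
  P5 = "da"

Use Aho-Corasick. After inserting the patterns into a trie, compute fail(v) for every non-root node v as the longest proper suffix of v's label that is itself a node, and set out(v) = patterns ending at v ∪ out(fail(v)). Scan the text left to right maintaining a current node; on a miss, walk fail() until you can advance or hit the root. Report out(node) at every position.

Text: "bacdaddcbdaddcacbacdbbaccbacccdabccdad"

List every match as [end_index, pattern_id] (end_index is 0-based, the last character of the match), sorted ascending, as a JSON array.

Construct AC machine:
Trie (insert patterns):
  0='ε' goto a→1 b→10 c→2 d→6
  1='a' goto ·  ←P0
  2='c' goto c→3 d→13
  3='cc' goto d→4
  4='ccd' goto a→5
  5='ccda' goto ·  ←P1
  6='d' goto a→7
  7='da' goto d→8  ←P5
  8='dad' goto d→9
  9='dadd' goto ·  ←P2
  10='b' goto a→11
  11='ba' goto c→12
  12='bac' goto ·  ←P3
  13='cd' goto b→14
  14='cdb' goto d→15
  15='cdbd' goto a→16
  16='cdbda' goto ·  ←P4

Failure links (BFS by depth):
  fail(1) 'a': from fail(0)=0 chase 'a': 0 ⇒ 0;  out={0}∪out(0)={0}
  fail(2) 'c': from fail(0)=0 chase 'c': 0 ⇒ 0;  out=∅∪out(0)=∅
  fail(6) 'd': from fail(0)=0 chase 'd': 0 ⇒ 0;  out=∅∪out(0)=∅
  fail(10) 'b': from fail(0)=0 chase 'b': 0 ⇒ 0;  out=∅∪out(0)=∅
  fail(3) 'cc': from fail(2)=0 chase 'c': 0 ⇒ 2;  out=∅∪out(2)=∅
  fail(7) 'da': from fail(6)=0 chase 'a': 0 ⇒ 1;  out={5}∪out(1)={0,5}
  fail(11) 'ba': from fail(10)=0 chase 'a': 0 ⇒ 1;  out=∅∪out(1)={0}
  fail(13) 'cd': from fail(2)=0 chase 'd': 0 ⇒ 6;  out=∅∪out(6)=∅
  fail(4) 'ccd': from fail(3)=2 chase 'd': 2 ⇒ 13;  out=∅∪out(13)=∅
  fail(8) 'dad': from fail(7)=1 chase 'd': 1→0 ⇒ 6;  out=∅∪out(6)=∅
  fail(12) 'bac': from fail(11)=1 chase 'c': 1→0 ⇒ 2;  out={3}∪out(2)={3}
  fail(14) 'cdb': from fail(13)=6 chase 'b': 6→0 ⇒ 10;  out=∅∪out(10)=∅
  fail(5) 'ccda': from fail(4)=13 chase 'a': 13→6 ⇒ 7;  out={1}∪out(7)={0,1,5}
  fail(9) 'dadd': from fail(8)=6 chase 'd': 6→0 ⇒ 6;  out={2}∪out(6)={2}
  fail(15) 'cdbd': from fail(14)=10 chase 'd': 10→0 ⇒ 6;  out=∅∪out(6)=∅
  fail(16) 'cdbda': from fail(15)=6 chase 'a': 6 ⇒ 7;  out={4}∪out(7)={0,4,5}

Run:
i=0 'b': node 0→10
i=1 'a': node 10→11  emit P0@[1:1]
i=2 'c': node 11→12  emit P3@[0:2]
i=3 'd': node 12→13 ·f
i=4 'a': node 13→7 ·f  emit P0@[4:4],P5@[3:4]
i=5 'd': node 7→8
i=6 'd': node 8→9  emit P2@[3:6]
i=7 'c': node 9→2 ·f
i=8 'b': node 2→10 ·f
i=9 'd': node 10→6 ·f
i=10 'a': node 6→7  emit P0@[10:10],P5@[9:10]
i=11 'd': node 7→8
i=12 'd': node 8→9  emit P2@[9:12]
i=13 'c': node 9→2 ·f
i=14 'a': node 2→1 ·f  emit P0@[14:14]
i=15 'c': node 1→2 ·f
i=16 'b': node 2→10 ·f
i=17 'a': node 10→11  emit P0@[17:17]
i=18 'c': node 11→12  emit P3@[16:18]
i=19 'd': node 12→13 ·f
i=20 'b': node 13→14
i=21 'b': node 14→10 ·f
i=22 'a': node 10→11  emit P0@[22:22]
i=23 'c': node 11→12  emit P3@[21:23]
i=24 'c': node 12→3 ·f
i=25 'b': node 3→10 ·f
i=26 'a': node 10→11  emit P0@[26:26]
i=27 'c': node 11→12  emit P3@[25:27]
i=28 'c': node 12→3 ·f
i=29 'c': node 3→3 ·f
i=30 'd': node 3→4
i=31 'a': node 4→5  emit P0@[31:31],P1@[28:31],P5@[30:31]
i=32 'b': node 5→10 ·f
i=33 'c': node 10→2 ·f
i=34 'c': node 2→3
i=35 'd': node 3→4
i=36 'a': node 4→5  emit P0@[36:36],P1@[33:36],P5@[35:36]
i=37 'd': node 5→8 ·f

All matches (sorted): [[1,0],[2,3],[4,0],[4,5],[6,2],[10,0],[10,5],[12,2],[14,0],[17,0],[18,3],[22,0],[23,3],[26,0],[27,3],[31,0],[31,1],[31,5],[36,0],[36,1],[36,5]]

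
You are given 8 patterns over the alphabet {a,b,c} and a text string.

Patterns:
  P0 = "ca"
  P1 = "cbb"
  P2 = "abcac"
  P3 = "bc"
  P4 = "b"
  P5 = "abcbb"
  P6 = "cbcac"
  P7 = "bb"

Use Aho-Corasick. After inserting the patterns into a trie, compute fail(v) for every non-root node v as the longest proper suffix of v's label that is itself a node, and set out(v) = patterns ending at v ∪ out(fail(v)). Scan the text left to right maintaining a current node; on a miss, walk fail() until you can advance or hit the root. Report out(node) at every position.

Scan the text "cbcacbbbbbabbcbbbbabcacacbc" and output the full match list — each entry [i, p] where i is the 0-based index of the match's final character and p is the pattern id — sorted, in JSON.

Construct AC machine:
Trie nodes:
  0='ε' goto a→5 b→10 c→1
  1='c' goto a→2 b→3
  2='ca' goto ·  ←P0
  3='cb' goto b→4 c→14
  4='cbb' goto ·  ←P1
  5='a' goto b→6
  6='ab' goto c→7
  7='abc' goto a→8 b→12
  8='abca' goto c→9
  9='abcac' goto ·  ←P2
  10='b' goto b→17 c→11  ←P4
  11='bc' goto ·  ←P3
  12='abcb' goto b→13
  13='abcbb' goto ·  ←P5
  14='cbc' goto a→15
  15='cbca' goto c→16
  16='cbcac' goto ·  ←P6
  17='bb' goto ·  ←P7

BFS fail/out derivation:
  fail(1) 'c': from fail(0)=0 chase 'c': 0 ⇒ 0;  out=∅∪out(0)=∅
  fail(5) 'a': from fail(0)=0 chase 'a': 0 ⇒ 0;  out=∅∪out(0)=∅
  fail(10) 'b': from fail(0)=0 chase 'b': 0 ⇒ 0;  out={4}∪out(0)={4}
  fail(2) 'ca': from fail(1)=0 chase 'a': 0 ⇒ 5;  out={0}∪out(5)={0}
  fail(3) 'cb': from fail(1)=0 chase 'b': 0 ⇒ 10;  out=∅∪out(10)={4}
  fail(6) 'ab': from fail(5)=0 chase 'b': 0 ⇒ 10;  out=∅∪out(10)={4}
  fail(11) 'bc': from fail(10)=0 chase 'c': 0 ⇒ 1;  out={3}∪out(1)={3}
  fail(17) 'bb': from fail(10)=0 chase 'b': 0 ⇒ 10;  out={7}∪out(10)={4,7}
  fail(4) 'cbb': from fail(3)=10 chase 'b': 10 ⇒ 17;  out={1}∪out(17)={1,4,7}
  fail(7) 'abc': from fail(6)=10 chase 'c': 10 ⇒ 11;  out=∅∪out(11)={3}
  fail(14) 'cbc': from fail(3)=10 chase 'c': 10 ⇒ 11;  out=∅∪out(11)={3}
  fail(8) 'abca': from fail(7)=11 chase 'a': 11→1 ⇒ 2;  out=∅∪out(2)={0}
  fail(12) 'abcb': from fail(7)=11 chase 'b': 11→1 ⇒ 3;  out=∅∪out(3)={4}
  fail(15) 'cbca': from fail(14)=11 chase 'a': 11→1 ⇒ 2;  out=∅∪out(2)={0}
  fail(9) 'abcac': from fail(8)=2 chase 'c': 2→5→0 ⇒ 1;  out={2}∪out(1)={2}
  fail(13) 'abcbb': from fail(12)=3 chase 'b': 3 ⇒ 4;  out={5}∪out(4)={1,4,5,7}
  fail(16) 'cbcac': from fail(15)=2 chase 'c': 2→5→0 ⇒ 1;  out={6}∪out(1)={6}

Scan:
[0] read 'c'  n0⇒n1
[1] read 'b'  n1⇒n3  ** P4@[1:1]
[2] read 'c'  n3⇒n14  ** P3@[1:2]
[3] read 'a'  n14⇒n15  ** P0@[2:3]
[4] read 'c'  n15⇒n16  ** P6@[0:4]
[5] read 'b'  n16⇒n3 (via fail)  ** P4@[5:5]
[6] read 'b'  n3⇒n4  ** P1@[4:6],P4@[6:6],P7@[5:6]
[7] read 'b'  n4⇒n17 (via fail)  ** P4@[7:7],P7@[6:7]
[8] read 'b'  n17⇒n17 (via fail)  ** P4@[8:8],P7@[7:8]
[9] read 'b'  n17⇒n17 (via fail)  ** P4@[9:9],P7@[8:9]
[10] read 'a'  n17⇒n5 (via fail)
[11] read 'b'  n5⇒n6  ** P4@[11:11]
[12] read 'b'  n6⇒n17 (via fail)  ** P4@[12:12],P7@[11:12]
[13] read 'c'  n17⇒n11 (via fail)  ** P3@[12:13]
[14] read 'b'  n11⇒n3 (via fail)  ** P4@[14:14]
[15] read 'b'  n3⇒n4  ** P1@[13:15],P4@[15:15],P7@[14:15]
[16] read 'b'  n4⇒n17 (via fail)  ** P4@[16:16],P7@[15:16]
[17] read 'b'  n17⇒n17 (via fail)  ** P4@[17:17],P7@[16:17]
[18] read 'a'  n17⇒n5 (via fail)
[19] read 'b'  n5⇒n6  ** P4@[19:19]
[20] read 'c'  n6⇒n7  ** P3@[19:20]
[21] read 'a'  n7⇒n8  ** P0@[20:21]
[22] read 'c'  n8⇒n9  ** P2@[18:22]
[23] read 'a'  n9⇒n2 (via fail)  ** P0@[22:23]
[24] read 'c'  n2⇒n1 (via fail)
[25] read 'b'  n1⇒n3  ** P4@[25:25]
[26] read 'c'  n3⇒n14  ** P3@[25:26]

Result: [[1,4],[2,3],[3,0],[4,6],[5,4],[6,1],[6,4],[6,7],[7,4],[7,7],[8,4],[8,7],[9,4],[9,7],[11,4],[12,4],[12,7],[13,3],[14,4],[15,1],[15,4],[15,7],[16,4],[16,7],[17,4],[17,7],[19,4],[20,3],[21,0],[22,2],[23,0],[25,4],[26,3]]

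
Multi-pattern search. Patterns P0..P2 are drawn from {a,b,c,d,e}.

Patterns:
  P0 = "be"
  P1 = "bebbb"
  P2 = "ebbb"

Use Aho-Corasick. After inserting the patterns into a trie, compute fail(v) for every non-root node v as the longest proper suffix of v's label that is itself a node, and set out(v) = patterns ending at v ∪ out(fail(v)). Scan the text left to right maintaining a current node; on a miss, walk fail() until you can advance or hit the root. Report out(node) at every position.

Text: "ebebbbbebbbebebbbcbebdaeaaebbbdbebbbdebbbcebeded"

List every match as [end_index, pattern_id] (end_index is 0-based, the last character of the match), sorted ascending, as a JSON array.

Construct AC machine:
Trie (insert patterns):
  n0 'ε': b→1 e→6
  n1 'b': e→2
  n2 'be': b→3  ←P0
  n3 'beb': b→4
  n4 'bebb': b→5
  n5 'bebbb': ·  ←P1
  n6 'e': b→7
  n7 'eb': b→8
  n8 'ebb': b→9
  n9 'ebbb': ·  ←P2

Failure links (BFS by depth):
  n1('b'): parent n0 fail=0; on 'b' 0 → fail=0;  out ∅∪∅=∅
  n6('e'): parent n0 fail=0; on 'e' 0 → fail=0;  out ∅∪∅=∅
  n2('be'): parent n1 fail=0; on 'e' 0 → fail=6;  out {0}∪∅={0}
  n7('eb'): parent n6 fail=0; on 'b' 0 → fail=1;  out ∅∪∅=∅
  n3('beb'): parent n2 fail=6; on 'b' 6 → fail=7;  out ∅∪∅=∅
  n8('ebb'): parent n7 fail=1; on 'b' 1→0 → fail=1;  out ∅∪∅=∅
  n4('bebb'): parent n3 fail=7; on 'b' 7 → fail=8;  out ∅∪∅=∅
  n9('ebbb'): parent n8 fail=1; on 'b' 1→0 → fail=1;  out {2}∪∅={2}
  n5('bebbb'): parent n4 fail=8; on 'b' 8 → fail=9;  out {1}∪{2}={1,2}

Run:
i=0 'e': node 0→6
i=1 'b': node 6→7
i=2 'e': node 7→2 ·f  emit P0@[1:2]
i=3 'b': node 2→3
i=4 'b': node 3→4
i=5 'b': node 4→5  emit P1@[1:5],P2@[2:5]
i=6 'b': node 5→1 ·f
i=7 'e': node 1→2  emit P0@[6:7]
i=8 'b': node 2→3
i=9 'b': node 3→4
i=10 'b': node 4→5  emit P1@[6:10],P2@[7:10]
i=11 'e': node 5→2 ·f  emit P0@[10:11]
i=12 'b': node 2→3
i=13 'e': node 3→2 ·f  emit P0@[12:13]
i=14 'b': node 2→3
i=15 'b': node 3→4
i=16 'b': node 4→5  emit P1@[12:16],P2@[13:16]
i=17 'c': node 5→0 ·f
i=18 'b': node 0→1
i=19 'e': node 1→2  emit P0@[18:19]
i=20 'b': node 2→3
i=21 'd': node 3→0 ·f
i=22 'a': node 0→0
i=23 'e': node 0→6
i=24 'a': node 6→0 ·f
i=25 'a': node 0→0
i=26 'e': node 0→6
i=27 'b': node 6→7
i=28 'b': node 7→8
i=29 'b': node 8→9  emit P2@[26:29]
i=30 'd': node 9→0 ·f
i=31 'b': node 0→1
i=32 'e': node 1→2  emit P0@[31:32]
i=33 'b': node 2→3
i=34 'b': node 3→4
i=35 'b': node 4→5  emit P1@[31:35],P2@[32:35]
i=36 'd': node 5→0 ·f
i=37 'e': node 0→6
i=38 'b': node 6→7
i=39 'b': node 7→8
i=40 'b': node 8→9  emit P2@[37:40]
i=41 'c': node 9→0 ·f
i=42 'e': node 0→6
i=43 'b': node 6→7
i=44 'e': node 7→2 ·f  emit P0@[43:44]
i=45 'd': node 2→0 ·f
i=46 'e': node 0→6
i=47 'd': node 6→0 ·f

Result: [[2,0],[5,1],[5,2],[7,0],[10,1],[10,2],[11,0],[13,0],[16,1],[16,2],[19,0],[29,2],[32,0],[35,1],[35,2],[40,2],[44,0]]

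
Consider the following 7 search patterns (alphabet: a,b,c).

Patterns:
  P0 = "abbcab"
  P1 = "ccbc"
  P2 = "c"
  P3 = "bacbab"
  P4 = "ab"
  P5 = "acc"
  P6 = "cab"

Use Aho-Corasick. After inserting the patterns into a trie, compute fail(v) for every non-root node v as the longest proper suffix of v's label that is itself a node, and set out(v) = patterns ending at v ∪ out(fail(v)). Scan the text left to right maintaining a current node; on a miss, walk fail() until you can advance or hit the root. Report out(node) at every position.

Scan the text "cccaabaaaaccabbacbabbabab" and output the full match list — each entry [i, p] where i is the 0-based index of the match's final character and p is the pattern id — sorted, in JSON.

Build automaton:
Trie (insert patterns):
  0='ε' goto a→1 b→11 c→7
  1='a' goto b→2 c→17
  2='ab' goto b→3  [P4 ends]
  3='abb' goto c→4
  4='abbc' goto a→5
  5='abbca' goto b→6
  6='abbcab' goto ·  [P0 ends]
  7='c' goto a→19 c→8  [P2 ends]
  8='cc' goto b→9
  9='ccb' goto c→10
  10='ccbc' goto ·  [P1 ends]
  11='b' goto a→12
  12='ba' goto c→13
  13='bac' goto b→14
  14='bacb' goto a→15
  15='bacba' goto b→16
  16='bacbab' goto ·  [P3 ends]
  17='ac' goto c→18
  18='acc' goto ·  [P5 ends]
  19='ca' goto b→20
  20='cab' goto ·  [P6 ends]

Failure links (BFS by depth):
  fail(1) 'a': from fail(0)=0 chase 'a': 0 ⇒ 0;  out=∅∪out(0)=∅
  fail(7) 'c': from fail(0)=0 chase 'c': 0 ⇒ 0;  out={2}∪out(0)={2}
  fail(11) 'b': from fail(0)=0 chase 'b': 0 ⇒ 0;  out=∅∪out(0)=∅
  fail(2) 'ab': from fail(1)=0 chase 'b': 0 ⇒ 11;  out={4}∪out(11)={4}
  fail(8) 'cc': from fail(7)=0 chase 'c': 0 ⇒ 7;  out=∅∪out(7)={2}
  fail(12) 'ba': from fail(11)=0 chase 'a': 0 ⇒ 1;  out=∅∪out(1)=∅
  fail(17) 'ac': from fail(1)=0 chase 'c': 0 ⇒ 7;  out=∅∪out(7)={2}
  fail(19) 'ca': from fail(7)=0 chase 'a': 0 ⇒ 1;  out=∅∪out(1)=∅
  fail(3) 'abb': from fail(2)=11 chase 'b': 11→0 ⇒ 11;  out=∅∪out(11)=∅
  fail(9) 'ccb': from fail(8)=7 chase 'b': 7→0 ⇒ 11;  out=∅∪out(11)=∅
  fail(13) 'bac': from fail(12)=1 chase 'c': 1 ⇒ 17;  out=∅∪out(17)={2}
  fail(18) 'acc': from fail(17)=7 chase 'c': 7 ⇒ 8;  out={5}∪out(8)={2,5}
  fail(20) 'cab': from fail(19)=1 chase 'b': 1 ⇒ 2;  out={6}∪out(2)={4,6}
  fail(4) 'abbc': from fail(3)=11 chase 'c': 11→0 ⇒ 7;  out=∅∪out(7)={2}
  fail(10) 'ccbc': from fail(9)=11 chase 'c': 11→0 ⇒ 7;  out={1}∪out(7)={1,2}
  fail(14) 'bacb': from fail(13)=17 chase 'b': 17→7→0 ⇒ 11;  out=∅∪out(11)=∅
  fail(5) 'abbca': from fail(4)=7 chase 'a': 7 ⇒ 19;  out=∅∪out(19)=∅
  fail(15) 'bacba': from fail(14)=11 chase 'a': 11 ⇒ 12;  out=∅∪out(12)=∅
  fail(6) 'abbcab': from fail(5)=19 chase 'b': 19 ⇒ 20;  out={0}∪out(20)={0,4,6}
  fail(16) 'bacbab': from fail(15)=12 chase 'b': 12→1 ⇒ 2;  out={3}∪out(2)={3,4}

Run:
[0] read 'c'  n0⇒n7  → match P2@[0:0]
[1] read 'c'  n7⇒n8  → match P2@[1:1]
[2] read 'c'  n8⇒n8 (via fail)  → match P2@[2:2]
[3] read 'a'  n8⇒n19 (via fail)
[4] read 'a'  n19⇒n1 (via fail)
[5] read 'b'  n1⇒n2  → match P4@[4:5]
[6] read 'a'  n2⇒n12 (via fail)
[7] read 'a'  n12⇒n1 (via fail)
[8] read 'a'  n1⇒n1 (via fail)
[9] read 'a'  n1⇒n1 (via fail)
[10] read 'c'  n1⇒n17  → match P2@[10:10]
[11] read 'c'  n17⇒n18  → match P2@[11:11],P5@[9:11]
[12] read 'a'  n18⇒n19 (via fail)
[13] read 'b'  n19⇒n20  → match P4@[12:13],P6@[11:13]
[14] read 'b'  n20⇒n3 (via fail)
[15] read 'a'  n3⇒n12 (via fail)
[16] read 'c'  n12⇒n13  → match P2@[16:16]
[17] read 'b'  n13⇒n14
[18] read 'a'  n14⇒n15
[19] read 'b'  n15⇒n16  → match P3@[14:19],P4@[18:19]
[20] read 'b'  n16⇒n3 (via fail)
[21] read 'a'  n3⇒n12 (via fail)
[22] read 'b'  n12⇒n2 (via fail)  → match P4@[21:22]
[23] read 'a'  n2⇒n12 (via fail)
[24] read 'b'  n12⇒n2 (via fail)  → match P4@[23:24]

All matches (sorted): [[0,2],[1,2],[2,2],[5,4],[10,2],[11,2],[11,5],[13,4],[13,6],[16,2],[19,3],[19,4],[22,4],[24,4]]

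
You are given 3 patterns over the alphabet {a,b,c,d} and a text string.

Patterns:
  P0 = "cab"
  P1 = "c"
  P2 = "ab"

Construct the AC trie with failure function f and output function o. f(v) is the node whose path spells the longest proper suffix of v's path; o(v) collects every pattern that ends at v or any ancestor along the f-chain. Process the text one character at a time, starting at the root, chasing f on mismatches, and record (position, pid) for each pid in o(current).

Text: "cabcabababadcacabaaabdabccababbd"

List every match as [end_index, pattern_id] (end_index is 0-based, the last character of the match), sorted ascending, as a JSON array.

Construct AC machine:
Trie (insert patterns):
  n0 'ε': a→4 c→1
  n1 'c': a→2  [P1 ends]
  n2 'ca': b→3
  n3 'cab': ·  [P0 ends]
  n4 'a': b→5
  n5 'ab': ·  [P2 ends]

BFS fail/out derivation:
  n1('c'): parent n0 fail=0; on 'c' 0 → fail=0;  out {1}∪∅={1}
  n4('a'): parent n0 fail=0; on 'a' 0 → fail=0;  out ∅∪∅=∅
  n2('ca'): parent n1 fail=0; on 'a' 0 → fail=4;  out ∅∪∅=∅
  n5('ab'): parent n4 fail=0; on 'b' 0 → fail=0;  out {2}∪∅={2}
  n3('cab'): parent n2 fail=4; on 'b' 4 → fail=5;  out {0}∪{2}={0,2}

Text stream:
i=0 'c': node 0→1  → match P1@[0:0]
i=1 'a': node 1→2
i=2 'b': node 2→3  → match P0@[0:2],P2@[1:2]
i=3 'c': node 3→1 (fail-walked)  → match P1@[3:3]
i=4 'a': node 1→2
i=5 'b': node 2→3  → match P0@[3:5],P2@[4:5]
i=6 'a': node 3→4 (fail-walked)
i=7 'b': node 4→5  → match P2@[6:7]
i=8 'a': node 5→4 (fail-walked)
i=9 'b': node 4→5  → match P2@[8:9]
i=10 'a': node 5→4 (fail-walked)
i=11 'd': node 4→0 (fail-walked)
i=12 'c': node 0→1  → match P1@[12:12]
i=13 'a': node 1→2
i=14 'c': node 2→1 (fail-walked)  → match P1@[14:14]
i=15 'a': node 1→2
i=16 'b': node 2→3  → match P0@[14:16],P2@[15:16]
i=17 'a': node 3→4 (fail-walked)
i=18 'a': node 4→4 (fail-walked)
i=19 'a': node 4→4 (fail-walked)
i=20 'b': node 4→5  → match P2@[19:20]
i=21 'd': node 5→0 (fail-walked)
i=22 'a': node 0→4
i=23 'b': node 4→5  → match P2@[22:23]
i=24 'c': node 5→1 (fail-walked)  → match P1@[24:24]
i=25 'c': node 1→1 (fail-walked)  → match P1@[25:25]
i=26 'a': node 1→2
i=27 'b': node 2→3  → match P0@[25:27],P2@[26:27]
i=28 'a': node 3→4 (fail-walked)
i=29 'b': node 4→5  → match P2@[28:29]
i=30 'b': node 5→0 (fail-walked)
i=31 'd': node 0→0

Matches: [[0,1],[2,0],[2,2],[3,1],[5,0],[5,2],[7,2],[9,2],[12,1],[14,1],[16,0],[16,2],[20,2],[23,2],[24,1],[25,1],[27,0],[27,2],[29,2]]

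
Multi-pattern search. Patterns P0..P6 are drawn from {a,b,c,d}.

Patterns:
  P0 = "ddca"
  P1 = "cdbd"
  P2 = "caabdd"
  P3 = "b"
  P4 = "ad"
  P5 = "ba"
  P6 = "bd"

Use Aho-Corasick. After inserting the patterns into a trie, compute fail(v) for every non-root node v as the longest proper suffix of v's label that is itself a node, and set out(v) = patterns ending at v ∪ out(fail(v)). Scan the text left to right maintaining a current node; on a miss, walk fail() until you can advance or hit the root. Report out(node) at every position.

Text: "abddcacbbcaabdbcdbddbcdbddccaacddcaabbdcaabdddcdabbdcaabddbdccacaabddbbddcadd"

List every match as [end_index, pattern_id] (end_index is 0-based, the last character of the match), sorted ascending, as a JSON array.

Build automaton:
Trie nodes:
  0='ε' goto a→15 b→14 c→5 d→1
  1='d' goto d→2
  2='dd' goto c→3
  3='ddc' goto a→4
  4='ddca' goto ·  [P0 ends]
  5='c' goto a→9 d→6
  6='cd' goto b→7
  7='cdb' goto d→8
  8='cdbd' goto ·  [P1 ends]
  9='ca' goto a→10
  10='caa' goto b→11
  11='caab' goto d→12
  12='caabd' goto d→13
  13='caabdd' goto ·  [P2 ends]
  14='b' goto a→17 d→18  [P3 ends]
  15='a' goto d→16
  16='ad' goto ·  [P4 ends]
  17='ba' goto ·  [P5 ends]
  18='bd' goto ·  [P6 ends]

Failure links (BFS by depth):
  n1('d'): parent n0 fail=0; on 'd' 0 → fail=0;  out ∅∪∅=∅
  n5('c'): parent n0 fail=0; on 'c' 0 → fail=0;  out ∅∪∅=∅
  n14('b'): parent n0 fail=0; on 'b' 0 → fail=0;  out {3}∪∅={3}
  n15('a'): parent n0 fail=0; on 'a' 0 → fail=0;  out ∅∪∅=∅
  n2('dd'): parent n1 fail=0; on 'd' 0 → fail=1;  out ∅∪∅=∅
  n6('cd'): parent n5 fail=0; on 'd' 0 → fail=1;  out ∅∪∅=∅
  n9('ca'): parent n5 fail=0; on 'a' 0 → fail=15;  out ∅∪∅=∅
  n16('ad'): parent n15 fail=0; on 'd' 0 → fail=1;  out {4}∪∅={4}
  n17('ba'): parent n14 fail=0; on 'a' 0 → fail=15;  out {5}∪∅={5}
  n18('bd'): parent n14 fail=0; on 'd' 0 → fail=1;  out {6}∪∅={6}
  n3('ddc'): parent n2 fail=1; on 'c' 1→0 → fail=5;  out ∅∪∅=∅
  n7('cdb'): parent n6 fail=1; on 'b' 1→0 → fail=14;  out ∅∪{3}={3}
  n10('caa'): parent n9 fail=15; on 'a' 15→0 → fail=15;  out ∅∪∅=∅
  n4('ddca'): parent n3 fail=5; on 'a' 5 → fail=9;  out {0}∪∅={0}
  n8('cdbd'): parent n7 fail=14; on 'd' 14 → fail=18;  out {1}∪{6}={1,6}
  n11('caab'): parent n10 fail=15; on 'b' 15→0 → fail=14;  out ∅∪{3}={3}
  n12('caabd'): parent n11 fail=14; on 'd' 14 → fail=18;  out ∅∪{6}={6}
  n13('caabdd'): parent n12 fail=18; on 'd' 18→1 → fail=2;  out {2}∪∅={2}

Scan:
i=0 'a': node 0→15
i=1 'b': node 15→14 (via fail)  emit P3@[1:1]
i=2 'd': node 14→18  emit P6@[1:2]
i=3 'd': node 18→2 (via fail)
i=4 'c': node 2→3
i=5 'a': node 3→4  emit P0@[2:5]
i=6 'c': node 4→5 (via fail)
i=7 'b': node 5→14 (via fail)  emit P3@[7:7]
i=8 'b': node 14→14 (via fail)  emit P3@[8:8]
i=9 'c': node 14→5 (via fail)
i=10 'a': node 5→9
i=11 'a': node 9→10
i=12 'b': node 10→11  emit P3@[12:12]
i=13 'd': node 11→12  emit P6@[12:13]
i=14 'b': node 12→14 (via fail)  emit P3@[14:14]
i=15 'c': node 14→5 (via fail)
i=16 'd': node 5→6
i=17 'b': node 6→7  emit P3@[17:17]
i=18 'd': node 7→8  emit P1@[15:18],P6@[17:18]
i=19 'd': node 8→2 (via fail)
i=20 'b': node 2→14 (via fail)  emit P3@[20:20]
i=21 'c': node 14→5 (via fail)
i=22 'd': node 5→6
i=23 'b': node 6→7  emit P3@[23:23]
i=24 'd': node 7→8  emit P1@[21:24],P6@[23:24]
i=25 'd': node 8→2 (via fail)
i=26 'c': node 2→3
i=27 'c': node 3→5 (via fail)
i=28 'a': node 5→9
i=29 'a': node 9→10
i=30 'c': node 10→5 (via fail)
i=31 'd': node 5→6
i=32 'd': node 6→2 (via fail)
i=33 'c': node 2→3
i=34 'a': node 3→4  emit P0@[31:34]
i=35 'a': node 4→10 (via fail)
i=36 'b': node 10→11  emit P3@[36:36]
i=37 'b': node 11→14 (via fail)  emit P3@[37:37]
i=38 'd': node 14→18  emit P6@[37:38]
i=39 'c': node 18→5 (via fail)
i=40 'a': node 5→9
i=41 'a': node 9→10
i=42 'b': node 10→11  emit P3@[42:42]
i=43 'd': node 11→12  emit P6@[42:43]
i=44 'd': node 12→13  emit P2@[39:44]
i=45 'd': node 13→2 (via fail)
i=46 'c': node 2→3
i=47 'd': node 3→6 (via fail)
i=48 'a': node 6→15 (via fail)
i=49 'b': node 15→14 (via fail)  emit P3@[49:49]
i=50 'b': node 14→14 (via fail)  emit P3@[50:50]
i=51 'd': node 14→18  emit P6@[50:51]
i=52 'c': node 18→5 (via fail)
i=53 'a': node 5→9
i=54 'a': node 9→10
i=55 'b': node 10→11  emit P3@[55:55]
i=56 'd': node 11→12  emit P6@[55:56]
i=57 'd': node 12→13  emit P2@[52:57]
i=58 'b': node 13→14 (via fail)  emit P3@[58:58]
i=59 'd': node 14→18  emit P6@[58:59]
i=60 'c': node 18→5 (via fail)
i=61 'c': node 5→5 (via fail)
i=62 'a': node 5→9
i=63 'c': node 9→5 (via fail)
i=64 'a': node 5→9
i=65 'a': node 9→10
i=66 'b': node 10→11  emit P3@[66:66]
i=67 'd': node 11→12  emit P6@[66:67]
i=68 'd': node 12→13  emit P2@[63:68]
i=69 'b': node 13→14 (via fail)  emit P3@[69:69]
i=70 'b': node 14→14 (via fail)  emit P3@[70:70]
i=71 'd': node 14→18  emit P6@[70:71]
i=72 'd': node 18→2 (via fail)
i=73 'c': node 2→3
i=74 'a': node 3→4  emit P0@[71:74]
i=75 'd': node 4→16 (via fail)  emit P4@[74:75]
i=76 'd': node 16→2 (via fail)

Result: [[1,3],[2,6],[5,0],[7,3],[8,3],[12,3],[13,6],[14,3],[17,3],[18,1],[18,6],[20,3],[23,3],[24,1],[24,6],[34,0],[36,3],[37,3],[38,6],[42,3],[43,6],[44,2],[49,3],[50,3],[51,6],[55,3],[56,6],[57,2],[58,3],[59,6],[66,3],[67,6],[68,2],[69,3],[70,3],[71,6],[74,0],[75,4]]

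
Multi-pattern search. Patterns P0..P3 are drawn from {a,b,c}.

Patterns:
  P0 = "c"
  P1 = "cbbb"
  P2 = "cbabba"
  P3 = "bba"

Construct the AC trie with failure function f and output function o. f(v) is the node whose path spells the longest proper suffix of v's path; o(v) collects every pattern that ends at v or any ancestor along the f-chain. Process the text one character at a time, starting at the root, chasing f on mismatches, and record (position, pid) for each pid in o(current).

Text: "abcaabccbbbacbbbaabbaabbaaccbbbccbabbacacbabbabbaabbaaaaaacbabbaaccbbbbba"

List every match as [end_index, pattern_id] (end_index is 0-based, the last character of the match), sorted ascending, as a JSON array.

Build:
Trie nodes:
  n0 'ε': b→9 c→1
  n1 'c': b→2  ←P0
  n2 'cb': a→5 b→3
  n3 'cbb': b→4
  n4 'cbbb': ·  ←P1
  n5 'cba': b→6
  n6 'cbab': b→7
  n7 'cbabb': a→8
  n8 'cbabba': ·  ←P2
  n9 'b': b→10
  n10 'bb': a→11
  n11 'bba': ·  ←P3

BFS fail/out derivation:
  n1('c'): parent n0 fail=0; on 'c' 0 → fail=0;  out {0}∪∅={0}
  n9('b'): parent n0 fail=0; on 'b' 0 → fail=0;  out ∅∪∅=∅
  n2('cb'): parent n1 fail=0; on 'b' 0 → fail=9;  out ∅∪∅=∅
  n10('bb'): parent n9 fail=0; on 'b' 0 → fail=9;  out ∅∪∅=∅
  n3('cbb'): parent n2 fail=9; on 'b' 9 → fail=10;  out ∅∪∅=∅
  n5('cba'): parent n2 fail=9; on 'a' 9→0 → fail=0;  out ∅∪∅=∅
  n11('bba'): parent n10 fail=9; on 'a' 9→0 → fail=0;  out {3}∪∅={3}
  n4('cbbb'): parent n3 fail=10; on 'b' 10→9 → fail=10;  out {1}∪∅={1}
  n6('cbab'): parent n5 fail=0; on 'b' 0 → fail=9;  out ∅∪∅=∅
  n7('cbabb'): parent n6 fail=9; on 'b' 9 → fail=10;  out ∅∪∅=∅
  n8('cbabba'): parent n7 fail=10; on 'a' 10 → fail=11;  out {2}∪{3}={2,3}

Scan:
i=0 'a': node 0→0
i=1 'b': node 0→9
i=2 'c': node 9→1 (fail-walked)  emit P0@[2:2]
i=3 'a': node 1→0 (fail-walked)
i=4 'a': node 0→0
i=5 'b': node 0→9
i=6 'c': node 9→1 (fail-walked)  emit P0@[6:6]
i=7 'c': node 1→1 (fail-walked)  emit P0@[7:7]
i=8 'b': node 1→2
i=9 'b': node 2→3
i=10 'b': node 3→4  emit P1@[7:10]
i=11 'a': node 4→11 (fail-walked)  emit P3@[9:11]
i=12 'c': node 11→1 (fail-walked)  emit P0@[12:12]
i=13 'b': node 1→2
i=14 'b': node 2→3
i=15 'b': node 3→4  emit P1@[12:15]
i=16 'a': node 4→11 (fail-walked)  emit P3@[14:16]
i=17 'a': node 11→0 (fail-walked)
i=18 'b': node 0→9
i=19 'b': node 9→10
i=20 'a': node 10→11  emit P3@[18:20]
i=21 'a': node 11→0 (fail-walked)
i=22 'b': node 0→9
i=23 'b': node 9→10
i=24 'a': node 10→11  emit P3@[22:24]
i=25 'a': node 11→0 (fail-walked)
i=26 'c': node 0→1  emit P0@[26:26]
i=27 'c': node 1→1 (fail-walked)  emit P0@[27:27]
i=28 'b': node 1→2
i=29 'b': node 2→3
i=30 'b': node 3→4  emit P1@[27:30]
i=31 'c': node 4→1 (fail-walked)  emit P0@[31:31]
i=32 'c': node 1→1 (fail-walked)  emit P0@[32:32]
i=33 'b': node 1→2
i=34 'a': node 2→5
i=35 'b': node 5→6
i=36 'b': node 6→7
i=37 'a': node 7→8  emit P2@[32:37],P3@[35:37]
i=38 'c': node 8→1 (fail-walked)  emit P0@[38:38]
i=39 'a': node 1→0 (fail-walked)
i=40 'c': node 0→1  emit P0@[40:40]
i=41 'b': node 1→2
i=42 'a': node 2→5
i=43 'b': node 5→6
i=44 'b': node 6→7
i=45 'a': node 7→8  emit P2@[40:45],P3@[43:45]
i=46 'b': node 8→9 (fail-walked)
i=47 'b': node 9→10
i=48 'a': node 10→11  emit P3@[46:48]
i=49 'a': node 11→0 (fail-walked)
i=50 'b': node 0→9
i=51 'b': node 9→10
i=52 'a': node 10→11  emit P3@[50:52]
i=53 'a': node 11→0 (fail-walked)
i=54 'a': node 0→0
i=55 'a': node 0→0
i=56 'a': node 0→0
i=57 'a': node 0→0
i=58 'c': node 0→1  emit P0@[58:58]
i=59 'b': node 1→2
i=60 'a': node 2→5
i=61 'b': node 5→6
i=62 'b': node 6→7
i=63 'a': node 7→8  emit P2@[58:63],P3@[61:63]
i=64 'a': node 8→0 (fail-walked)
i=65 'c': node 0→1  emit P0@[65:65]
i=66 'c': node 1→1 (fail-walked)  emit P0@[66:66]
i=67 'b': node 1→2
i=68 'b': node 2→3
i=69 'b': node 3→4  emit P1@[66:69]
i=70 'b': node 4→10 (fail-walked)
i=71 'b': node 10→10 (fail-walked)
i=72 'a': node 10→11  emit P3@[70:72]

All matches (sorted): [[2,0],[6,0],[7,0],[10,1],[11,3],[12,0],[15,1],[16,3],[20,3],[24,3],[26,0],[27,0],[30,1],[31,0],[32,0],[37,2],[37,3],[38,0],[40,0],[45,2],[45,3],[48,3],[52,3],[58,0],[63,2],[63,3],[65,0],[66,0],[69,1],[72,3]]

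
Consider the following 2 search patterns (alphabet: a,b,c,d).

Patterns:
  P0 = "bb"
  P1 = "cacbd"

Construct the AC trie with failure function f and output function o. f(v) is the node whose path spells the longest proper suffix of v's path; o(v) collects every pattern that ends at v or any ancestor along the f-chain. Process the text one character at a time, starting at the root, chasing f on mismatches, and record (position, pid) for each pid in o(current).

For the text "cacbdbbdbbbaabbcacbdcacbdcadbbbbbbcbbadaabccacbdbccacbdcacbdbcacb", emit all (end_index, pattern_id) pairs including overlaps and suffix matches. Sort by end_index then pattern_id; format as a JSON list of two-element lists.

Build automaton:
Trie (insert patterns):
  0='ε' goto b→1 c→3
  1='b' goto b→2
  2='bb' goto ·  [P0 ends]
  3='c' goto a→4
  4='ca' goto c→5
  5='cac' goto b→6
  6='cacb' goto d→7
  7='cacbd' goto ·  [P1 ends]

BFS fail/out derivation:
  fail(1) 'b': from fail(0)=0 chase 'b': 0 ⇒ 0;  out=∅∪out(0)=∅
  fail(3) 'c': from fail(0)=0 chase 'c': 0 ⇒ 0;  out=∅∪out(0)=∅
  fail(2) 'bb': from fail(1)=0 chase 'b': 0 ⇒ 1;  out={0}∪out(1)={0}
  fail(4) 'ca': from fail(3)=0 chase 'a': 0 ⇒ 0;  out=∅∪out(0)=∅
  fail(5) 'cac': from fail(4)=0 chase 'c': 0 ⇒ 3;  out=∅∪out(3)=∅
  fail(6) 'cacb': from fail(5)=3 chase 'b': 3→0 ⇒ 1;  out=∅∪out(1)=∅
  fail(7) 'cacbd': from fail(6)=1 chase 'd': 1→0 ⇒ 0;  out={1}∪out(0)={1}

Run:
i=0 'c': node 0→3
i=1 'a': node 3→4
i=2 'c': node 4→5
i=3 'b': node 5→6
i=4 'd': node 6→7  ** P1@[0:4]
i=5 'b': node 7→1 ·f
i=6 'b': node 1→2  ** P0@[5:6]
i=7 'd': node 2→0 ·f
i=8 'b': node 0→1
i=9 'b': node 1→2  ** P0@[8:9]
i=10 'b': node 2→2 ·f  ** P0@[9:10]
i=11 'a': node 2→0 ·f
i=12 'a': node 0→0
i=13 'b': node 0→1
i=14 'b': node 1→2  ** P0@[13:14]
i=15 'c': node 2→3 ·f
i=16 'a': node 3→4
i=17 'c': node 4→5
i=18 'b': node 5→6
i=19 'd': node 6→7  ** P1@[15:19]
i=20 'c': node 7→3 ·f
i=21 'a': node 3→4
i=22 'c': node 4→5
i=23 'b': node 5→6
i=24 'd': node 6→7  ** P1@[20:24]
i=25 'c': node 7→3 ·f
i=26 'a': node 3→4
i=27 'd': node 4→0 ·f
i=28 'b': node 0→1
i=29 'b': node 1→2  ** P0@[28:29]
i=30 'b': node 2→2 ·f  ** P0@[29:30]
i=31 'b': node 2→2 ·f  ** P0@[30:31]
i=32 'b': node 2→2 ·f  ** P0@[31:32]
i=33 'b': node 2→2 ·f  ** P0@[32:33]
i=34 'c': node 2→3 ·f
i=35 'b': node 3→1 ·f
i=36 'b': node 1→2  ** P0@[35:36]
i=37 'a': node 2→0 ·f
i=38 'd': node 0→0
i=39 'a': node 0→0
i=40 'a': node 0→0
i=41 'b': node 0→1
i=42 'c': node 1→3 ·f
i=43 'c': node 3→3 ·f
i=44 'a': node 3→4
i=45 'c': node 4→5
i=46 'b': node 5→6
i=47 'd': node 6→7  ** P1@[43:47]
i=48 'b': node 7→1 ·f
i=49 'c': node 1→3 ·f
i=50 'c': node 3→3 ·f
i=51 'a': node 3→4
i=52 'c': node 4→5
i=53 'b': node 5→6
i=54 'd': node 6→7  ** P1@[50:54]
i=55 'c': node 7→3 ·f
i=56 'a': node 3→4
i=57 'c': node 4→5
i=58 'b': node 5→6
i=59 'd': node 6→7  ** P1@[55:59]
i=60 'b': node 7→1 ·f
i=61 'c': node 1→3 ·f
i=62 'a': node 3→4
i=63 'c': node 4→5
i=64 'b': node 5→6

Result: [[4,1],[6,0],[9,0],[10,0],[14,0],[19,1],[24,1],[29,0],[30,0],[31,0],[32,0],[33,0],[36,0],[47,1],[54,1],[59,1]]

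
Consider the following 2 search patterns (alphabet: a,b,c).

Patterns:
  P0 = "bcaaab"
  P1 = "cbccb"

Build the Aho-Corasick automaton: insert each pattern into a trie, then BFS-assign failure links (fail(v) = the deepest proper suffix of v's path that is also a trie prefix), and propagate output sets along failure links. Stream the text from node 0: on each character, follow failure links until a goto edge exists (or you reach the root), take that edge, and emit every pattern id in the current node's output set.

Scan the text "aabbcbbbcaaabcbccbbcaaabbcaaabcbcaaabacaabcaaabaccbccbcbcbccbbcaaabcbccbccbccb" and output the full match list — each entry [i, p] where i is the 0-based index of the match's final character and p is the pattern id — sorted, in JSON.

Construct AC machine:
Trie (insert patterns):
  n0 'ε': b→1 c→7
  n1 'b': c→2
  n2 'bc': a→3
  n3 'bca': a→4
  n4 'bcaa': a→5
  n5 'bcaaa': b→6
  n6 'bcaaab': ·  [P0 ends]
  n7 'c': b→8
  n8 'cb': c→9
  n9 'cbc': c→10
  n10 'cbcc': b→11
  n11 'cbccb': ·  [P1 ends]

Failure links (BFS by depth):
  fail(1) 'b': from fail(0)=0 chase 'b': 0 ⇒ 0;  out=∅∪out(0)=∅
  fail(7) 'c': from fail(0)=0 chase 'c': 0 ⇒ 0;  out=∅∪out(0)=∅
  fail(2) 'bc': from fail(1)=0 chase 'c': 0 ⇒ 7;  out=∅∪out(7)=∅
  fail(8) 'cb': from fail(7)=0 chase 'b': 0 ⇒ 1;  out=∅∪out(1)=∅
  fail(3) 'bca': from fail(2)=7 chase 'a': 7→0 ⇒ 0;  out=∅∪out(0)=∅
  fail(9) 'cbc': from fail(8)=1 chase 'c': 1 ⇒ 2;  out=∅∪out(2)=∅
  fail(4) 'bcaa': from fail(3)=0 chase 'a': 0 ⇒ 0;  out=∅∪out(0)=∅
  fail(10) 'cbcc': from fail(9)=2 chase 'c': 2→7→0 ⇒ 7;  out=∅∪out(7)=∅
  fail(5) 'bcaaa': from fail(4)=0 chase 'a': 0 ⇒ 0;  out=∅∪out(0)=∅
  fail(11) 'cbccb': from fail(10)=7 chase 'b': 7 ⇒ 8;  out={1}∪out(8)={1}
  fail(6) 'bcaaab': from fail(5)=0 chase 'b': 0 ⇒ 1;  out={0}∪out(1)={0}

Text stream:
pos 0 'a': at 0
pos 1 'a': at 0
pos 2 'b': at 1
pos 3 'b': at 1 ·f
pos 4 'c': at 2
pos 5 'b': at 8 ·f
pos 6 'b': at 1 ·f
pos 7 'b': at 1 ·f
pos 8 'c': at 2
pos 9 'a': at 3
pos 10 'a': at 4
pos 11 'a': at 5
pos 12 'b': at 6  → match P0@[7:12]
pos 13 'c': at 2 ·f
pos 14 'b': at 8 ·f
pos 15 'c': at 9
pos 16 'c': at 10
pos 17 'b': at 11  → match P1@[13:17]
pos 18 'b': at 1 ·f
pos 19 'c': at 2
pos 20 'a': at 3
pos 21 'a': at 4
pos 22 'a': at 5
pos 23 'b': at 6  → match P0@[18:23]
pos 24 'b': at 1 ·f
pos 25 'c': at 2
pos 26 'a': at 3
pos 27 'a': at 4
pos 28 'a': at 5
pos 29 'b': at 6  → match P0@[24:29]
pos 30 'c': at 2 ·f
pos 31 'b': at 8 ·f
pos 32 'c': at 9
pos 33 'a': at 3 ·f
pos 34 'a': at 4
pos 35 'a': at 5
pos 36 'b': at 6  → match P0@[31:36]
pos 37 'a': at 0 ·f
pos 38 'c': at 7
pos 39 'a': at 0 ·f
pos 40 'a': at 0
pos 41 'b': at 1
pos 42 'c': at 2
pos 43 'a': at 3
pos 44 'a': at 4
pos 45 'a': at 5
pos 46 'b': at 6  → match P0@[41:46]
pos 47 'a': at 0 ·f
pos 48 'c': at 7
pos 49 'c': at 7 ·f
pos 50 'b': at 8
pos 51 'c': at 9
pos 52 'c': at 10
pos 53 'b': at 11  → match P1@[49:53]
pos 54 'c': at 9 ·f
pos 55 'b': at 8 ·f
pos 56 'c': at 9
pos 57 'b': at 8 ·f
pos 58 'c': at 9
pos 59 'c': at 10
pos 60 'b': at 11  → match P1@[56:60]
pos 61 'b': at 1 ·f
pos 62 'c': at 2
pos 63 'a': at 3
pos 64 'a': at 4
pos 65 'a': at 5
pos 66 'b': at 6  → match P0@[61:66]
pos 67 'c': at 2 ·f
pos 68 'b': at 8 ·f
pos 69 'c': at 9
pos 70 'c': at 10
pos 71 'b': at 11  → match P1@[67:71]
pos 72 'c': at 9 ·f
pos 73 'c': at 10
pos 74 'b': at 11  → match P1@[70:74]
pos 75 'c': at 9 ·f
pos 76 'c': at 10
pos 77 'b': at 11  → match P1@[73:77]

All matches (sorted): [[12,0],[17,1],[23,0],[29,0],[36,0],[46,0],[53,1],[60,1],[66,0],[71,1],[74,1],[77,1]]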